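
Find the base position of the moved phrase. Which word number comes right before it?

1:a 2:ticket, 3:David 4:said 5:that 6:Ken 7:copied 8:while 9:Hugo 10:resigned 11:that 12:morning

The displaced element is "a ticket" (word 2).
It is linked across 1 clause boundary (that).
It functions as the direct object of "copied", so the gap sits immediately after word 7 ("copied").
Base order: David said that Ken copied a ticket while Hugo resigned that morning.

7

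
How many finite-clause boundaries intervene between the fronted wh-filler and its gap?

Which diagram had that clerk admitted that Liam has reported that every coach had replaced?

"which diagram" is extracted from the object of "replaced".
Boundaries crossed, outermost first: [that], [that] — 2 in total.

2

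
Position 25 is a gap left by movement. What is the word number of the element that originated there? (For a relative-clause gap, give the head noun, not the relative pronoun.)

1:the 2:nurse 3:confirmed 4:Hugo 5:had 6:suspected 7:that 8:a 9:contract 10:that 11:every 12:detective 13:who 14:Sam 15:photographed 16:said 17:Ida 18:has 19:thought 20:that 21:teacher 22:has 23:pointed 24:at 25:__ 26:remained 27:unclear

The gap at 25 is the prepositional object of "pointed", inside a relative clause.
The relative pronoun is "that" (word 10); it is bound by the head noun immediately before it.
Its filler is the head noun "contract", at word 9.

9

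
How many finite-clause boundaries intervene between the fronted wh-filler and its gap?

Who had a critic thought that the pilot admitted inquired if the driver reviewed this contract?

2

"who" is extracted from the subject of "inquired".
Boundaries crossed, outermost first: [that], [Ø] — 2 in total.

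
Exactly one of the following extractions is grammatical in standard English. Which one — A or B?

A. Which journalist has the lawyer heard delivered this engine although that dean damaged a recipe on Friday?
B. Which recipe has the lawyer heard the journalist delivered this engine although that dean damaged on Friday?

A

In B, the wh-phrase is extracted from inside an adjunct island (introduced by "although"), which blocks movement.
In A, the extraction path crosses only that-complement boundaries, which are transparent.
So A is grammatical.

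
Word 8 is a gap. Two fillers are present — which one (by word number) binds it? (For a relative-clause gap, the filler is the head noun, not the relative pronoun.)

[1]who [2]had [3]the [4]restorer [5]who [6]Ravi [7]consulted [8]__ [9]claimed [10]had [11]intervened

The marked gap is inside the relative clause, the direct object of "consulted".
Its filler is the head noun "restorer" (via "who"), at word 4.
(The other dependency links word 1 to a gap after word 9.)

4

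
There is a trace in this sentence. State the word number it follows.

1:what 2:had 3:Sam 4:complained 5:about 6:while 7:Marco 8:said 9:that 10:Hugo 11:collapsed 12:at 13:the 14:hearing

The displaced element is "what" (word 1).
It functions as the object of the preposition "about" of "complained", so the gap sits immediately after word 5 ("about").
Base order: Sam had complained about what while Marco said that Hugo collapsed at the hearing.

5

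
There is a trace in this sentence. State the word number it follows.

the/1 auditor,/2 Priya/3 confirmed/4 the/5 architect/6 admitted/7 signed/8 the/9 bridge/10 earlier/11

7

The displaced element is "the auditor" (word 2).
It is linked across 2 clause boundaries (Ø → Ø).
It functions as the subject of "signed", so the gap sits immediately after word 7 ("admitted").
Base order: Priya confirmed the architect admitted that the auditor signed the bridge earlier.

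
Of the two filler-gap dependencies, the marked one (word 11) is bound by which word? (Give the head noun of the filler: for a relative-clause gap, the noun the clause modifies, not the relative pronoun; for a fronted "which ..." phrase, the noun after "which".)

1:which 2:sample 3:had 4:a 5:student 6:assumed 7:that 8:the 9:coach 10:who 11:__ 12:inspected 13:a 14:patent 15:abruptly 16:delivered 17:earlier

The marked gap is inside the relative clause, the subject of "inspected".
Its filler is the head noun "coach" (via "who"), at word 9.
(The other dependency links word 2 to a gap after word 16.)

9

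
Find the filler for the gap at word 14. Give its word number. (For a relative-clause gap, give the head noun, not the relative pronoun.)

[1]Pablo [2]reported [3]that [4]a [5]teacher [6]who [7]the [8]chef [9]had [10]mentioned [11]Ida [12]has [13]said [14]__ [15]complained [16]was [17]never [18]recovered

5

The gap at 14 is the subject of "complained", inside a relative clause.
The relative pronoun is "who" (word 6); it is bound by the head noun immediately before it.
Its filler is the head noun "teacher", at word 5.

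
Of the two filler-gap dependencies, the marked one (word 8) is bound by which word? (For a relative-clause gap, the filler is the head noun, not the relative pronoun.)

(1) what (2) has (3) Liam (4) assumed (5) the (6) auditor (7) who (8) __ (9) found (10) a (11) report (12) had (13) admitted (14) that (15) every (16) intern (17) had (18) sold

The marked gap is inside the relative clause, the subject of "found".
Its filler is the head noun "auditor" (via "who"), at word 6.
(The other dependency links word 1 to a gap after word 18.)

6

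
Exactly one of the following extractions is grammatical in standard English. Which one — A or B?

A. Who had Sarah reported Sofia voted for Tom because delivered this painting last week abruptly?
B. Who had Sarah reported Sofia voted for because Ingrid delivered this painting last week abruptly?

In A, the wh-phrase is extracted from inside an adjunct island (introduced by "because"), which blocks movement.
In B, the extraction path crosses only that-complement boundaries, which are transparent.
So B is grammatical.

B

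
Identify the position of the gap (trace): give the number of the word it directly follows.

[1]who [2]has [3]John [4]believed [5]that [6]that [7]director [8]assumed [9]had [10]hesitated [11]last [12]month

8

The displaced element is "who" (word 1).
It is linked across 2 clause boundaries (that → Ø).
It functions as the subject of "hesitated", so the gap sits immediately after word 8 ("assumed").
Base order: John has believed that that director assumed that who had hesitated last month.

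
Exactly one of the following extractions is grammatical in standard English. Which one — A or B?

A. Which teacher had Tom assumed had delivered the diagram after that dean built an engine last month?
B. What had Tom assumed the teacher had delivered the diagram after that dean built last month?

In B, the wh-phrase is extracted from inside an adjunct island (introduced by "after"), which blocks movement.
In A, the extraction path crosses only that-complement boundaries, which are transparent.
So A is grammatical.

A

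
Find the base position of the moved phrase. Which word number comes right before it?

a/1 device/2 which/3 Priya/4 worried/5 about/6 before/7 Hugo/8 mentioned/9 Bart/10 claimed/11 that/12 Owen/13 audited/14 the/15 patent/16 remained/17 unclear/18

The displaced element is "a device" (word 2).
It functions as the object of the preposition "about" of "worried", so the gap sits immediately after word 6 ("about").
Base order: Priya worried about a device before Hugo mentioned Bart claimed that Owen audited the patent.

6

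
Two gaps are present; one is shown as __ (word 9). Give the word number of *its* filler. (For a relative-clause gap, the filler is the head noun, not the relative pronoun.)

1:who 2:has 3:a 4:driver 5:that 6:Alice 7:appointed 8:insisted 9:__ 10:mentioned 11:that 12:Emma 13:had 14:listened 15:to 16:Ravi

The marked gap is the subject of "mentioned".
Its filler is the fronted wh-phrase "who", at word 1.
(The other dependency links word 4 to a gap after word 7.)

1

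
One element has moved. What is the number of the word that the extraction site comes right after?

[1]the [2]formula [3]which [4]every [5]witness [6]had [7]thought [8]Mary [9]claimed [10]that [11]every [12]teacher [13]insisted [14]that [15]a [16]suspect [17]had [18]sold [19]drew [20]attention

18

The displaced element is "the formula" (word 2).
It is linked across 3 clause boundaries (Ø → that → that).
It functions as the direct object of "sold", so the gap sits immediately after word 18 ("sold").
Base order: Every witness had thought Mary claimed that every teacher insisted that a suspect had sold the formula.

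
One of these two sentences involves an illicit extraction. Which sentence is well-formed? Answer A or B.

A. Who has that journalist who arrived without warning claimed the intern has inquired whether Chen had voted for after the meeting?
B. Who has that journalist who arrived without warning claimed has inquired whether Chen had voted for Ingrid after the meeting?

B

In A, the wh-phrase is extracted from inside a wh-island (introduced by "whether"), which blocks movement.
In B, the extraction path crosses only that-complement boundaries, which are transparent.
So B is grammatical.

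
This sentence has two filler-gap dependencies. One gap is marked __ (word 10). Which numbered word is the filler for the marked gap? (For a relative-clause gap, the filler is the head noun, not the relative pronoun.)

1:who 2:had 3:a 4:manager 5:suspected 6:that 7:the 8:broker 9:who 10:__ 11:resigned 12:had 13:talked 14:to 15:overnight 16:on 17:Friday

8

The marked gap is inside the relative clause, the subject of "resigned".
Its filler is the head noun "broker" (via "who"), at word 8.
(The other dependency links word 1 to a gap after word 14.)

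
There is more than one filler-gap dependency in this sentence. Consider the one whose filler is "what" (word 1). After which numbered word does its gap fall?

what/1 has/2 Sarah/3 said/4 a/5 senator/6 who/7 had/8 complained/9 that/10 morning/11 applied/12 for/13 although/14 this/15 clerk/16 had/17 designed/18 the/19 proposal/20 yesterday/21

The displaced element is "what" (word 1).
It is linked across 1 clause boundary (Ø).
It functions as the object of the preposition "for" of "applied", so the gap sits immediately after word 13 ("for").
Base order: Sarah has said a senator who had complained that morning applied for what although this clerk had designed the proposal yesterday.

13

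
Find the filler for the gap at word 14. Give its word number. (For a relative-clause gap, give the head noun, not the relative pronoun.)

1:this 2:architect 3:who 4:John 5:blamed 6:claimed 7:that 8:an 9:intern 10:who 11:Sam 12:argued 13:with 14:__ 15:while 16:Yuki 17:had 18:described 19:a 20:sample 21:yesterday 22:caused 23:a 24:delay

9

The gap at 14 is the prepositional object of "argued", inside a relative clause.
The relative pronoun is "who" (word 10); it is bound by the head noun immediately before it.
Its filler is the head noun "intern", at word 9.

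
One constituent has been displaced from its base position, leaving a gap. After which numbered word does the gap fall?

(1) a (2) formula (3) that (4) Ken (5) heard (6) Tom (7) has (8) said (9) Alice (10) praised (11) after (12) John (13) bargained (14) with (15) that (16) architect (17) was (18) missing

The displaced element is "a formula" (word 2).
It is linked across 2 clause boundaries (Ø → Ø).
It functions as the direct object of "praised", so the gap sits immediately after word 10 ("praised").
Base order: Ken heard Tom has said Alice praised a formula after John bargained with that architect.

10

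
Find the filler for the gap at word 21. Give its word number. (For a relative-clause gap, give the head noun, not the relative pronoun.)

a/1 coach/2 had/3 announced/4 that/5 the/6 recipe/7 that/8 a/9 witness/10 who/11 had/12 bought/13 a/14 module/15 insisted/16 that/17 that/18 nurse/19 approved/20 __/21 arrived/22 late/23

The gap at 21 is the object of "approved", inside a relative clause.
The relative pronoun is "that" (word 8); it is bound by the head noun immediately before it.
Its filler is the head noun "recipe", at word 7.

7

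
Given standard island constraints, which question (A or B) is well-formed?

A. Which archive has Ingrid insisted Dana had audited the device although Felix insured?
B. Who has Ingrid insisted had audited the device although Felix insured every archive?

B

In A, the wh-phrase is extracted from inside an adjunct island (introduced by "although"), which blocks movement.
In B, the extraction path crosses only that-complement boundaries, which are transparent.
So B is grammatical.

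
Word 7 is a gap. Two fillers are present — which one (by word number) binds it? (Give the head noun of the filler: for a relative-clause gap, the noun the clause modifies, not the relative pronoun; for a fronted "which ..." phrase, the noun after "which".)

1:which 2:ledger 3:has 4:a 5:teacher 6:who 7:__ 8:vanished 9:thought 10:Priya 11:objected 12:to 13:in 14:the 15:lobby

5

The marked gap is inside the relative clause, the subject of "vanished".
Its filler is the head noun "teacher" (via "who"), at word 5.
(The other dependency links word 2 to a gap after word 12.)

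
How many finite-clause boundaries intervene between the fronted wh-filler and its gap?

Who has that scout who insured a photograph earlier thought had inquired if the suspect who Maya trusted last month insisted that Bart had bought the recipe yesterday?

1

"who" is extracted from the subject of "inquired".
Boundaries crossed, outermost first: [Ø] — 1 in total.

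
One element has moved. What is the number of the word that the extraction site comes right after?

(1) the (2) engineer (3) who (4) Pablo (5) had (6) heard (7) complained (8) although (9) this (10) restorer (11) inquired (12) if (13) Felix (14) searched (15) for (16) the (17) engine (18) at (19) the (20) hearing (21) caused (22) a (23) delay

The displaced element is "the engineer" (word 2).
It is linked across 1 clause boundary (Ø).
It functions as the subject of "complained", so the gap sits immediately after word 6 ("heard").
Base order: Pablo had heard that the engineer complained although this restorer inquired if Felix searched for the engine at the hearing.

6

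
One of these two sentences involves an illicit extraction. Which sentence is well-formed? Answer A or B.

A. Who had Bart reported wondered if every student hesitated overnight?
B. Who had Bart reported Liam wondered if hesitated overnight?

In B, the wh-phrase is extracted from inside a wh-island (introduced by "if"), which blocks movement.
In A, the extraction path crosses only that-complement boundaries, which are transparent.
So A is grammatical.

A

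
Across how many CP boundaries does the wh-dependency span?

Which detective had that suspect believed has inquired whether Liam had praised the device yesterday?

1

"which detective" is extracted from the subject of "inquired".
Boundaries crossed, outermost first: [Ø] — 1 in total.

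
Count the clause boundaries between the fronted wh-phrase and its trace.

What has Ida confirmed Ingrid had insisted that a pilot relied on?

"what" is extracted from the PP object of "relied".
Boundaries crossed, outermost first: [Ø], [that] — 2 in total.

2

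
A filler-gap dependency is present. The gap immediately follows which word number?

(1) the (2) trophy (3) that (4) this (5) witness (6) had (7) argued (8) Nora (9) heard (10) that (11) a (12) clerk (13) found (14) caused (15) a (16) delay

The displaced element is "the trophy" (word 2).
It is linked across 2 clause boundaries (Ø → that).
It functions as the direct object of "found", so the gap sits immediately after word 13 ("found").
Base order: This witness had argued Nora heard that a clerk found the trophy.

13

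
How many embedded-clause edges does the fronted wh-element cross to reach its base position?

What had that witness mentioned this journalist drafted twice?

1

"what" is extracted from the object of "drafted".
Boundaries crossed, outermost first: [Ø] — 1 in total.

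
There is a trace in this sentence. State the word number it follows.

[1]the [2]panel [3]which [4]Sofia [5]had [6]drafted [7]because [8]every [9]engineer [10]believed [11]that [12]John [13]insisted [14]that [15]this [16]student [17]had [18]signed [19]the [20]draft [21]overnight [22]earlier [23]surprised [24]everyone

6

The displaced element is "the panel" (word 2).
It functions as the direct object of "drafted", so the gap sits immediately after word 6 ("drafted").
Base order: Sofia had drafted the panel because every engineer believed that John insisted that this student had signed the draft overnight earlier.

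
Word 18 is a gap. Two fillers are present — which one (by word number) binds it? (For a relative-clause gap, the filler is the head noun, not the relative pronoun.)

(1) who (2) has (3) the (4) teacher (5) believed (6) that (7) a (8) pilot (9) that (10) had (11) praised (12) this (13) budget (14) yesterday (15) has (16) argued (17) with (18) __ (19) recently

1

The marked gap is the object of the preposition "with" of "argued".
Its filler is the fronted wh-phrase "who", at word 1.
(The other dependency links word 8 to a gap after word 9.)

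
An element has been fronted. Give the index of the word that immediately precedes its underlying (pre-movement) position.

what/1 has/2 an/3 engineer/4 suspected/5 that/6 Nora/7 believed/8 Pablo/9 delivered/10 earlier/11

The displaced element is "what" (word 1).
It is linked across 2 clause boundaries (that → Ø).
It functions as the direct object of "delivered", so the gap sits immediately after word 10 ("delivered").
Base order: An engineer has suspected that Nora believed Pablo delivered what earlier.

10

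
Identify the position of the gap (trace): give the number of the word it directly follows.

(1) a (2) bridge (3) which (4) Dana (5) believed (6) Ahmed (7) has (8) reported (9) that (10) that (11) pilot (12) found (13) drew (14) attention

The displaced element is "a bridge" (word 2).
It is linked across 2 clause boundaries (Ø → that).
It functions as the direct object of "found", so the gap sits immediately after word 12 ("found").
Base order: Dana believed Ahmed has reported that that pilot found a bridge.

12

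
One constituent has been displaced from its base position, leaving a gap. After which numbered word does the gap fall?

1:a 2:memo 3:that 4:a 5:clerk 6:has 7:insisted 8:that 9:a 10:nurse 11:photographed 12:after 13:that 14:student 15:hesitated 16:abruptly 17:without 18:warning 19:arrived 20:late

11

The displaced element is "a memo" (word 2).
It is linked across 1 clause boundary (that).
It functions as the direct object of "photographed", so the gap sits immediately after word 11 ("photographed").
Base order: A clerk has insisted that a nurse photographed a memo after that student hesitated abruptly without warning.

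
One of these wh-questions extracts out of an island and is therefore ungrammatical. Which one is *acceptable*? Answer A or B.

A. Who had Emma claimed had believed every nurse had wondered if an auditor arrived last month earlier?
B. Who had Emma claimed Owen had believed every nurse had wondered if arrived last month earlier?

In B, the wh-phrase is extracted from inside a wh-island (introduced by "if"), which blocks movement.
In A, the extraction path crosses only that-complement boundaries, which are transparent.
So A is grammatical.

A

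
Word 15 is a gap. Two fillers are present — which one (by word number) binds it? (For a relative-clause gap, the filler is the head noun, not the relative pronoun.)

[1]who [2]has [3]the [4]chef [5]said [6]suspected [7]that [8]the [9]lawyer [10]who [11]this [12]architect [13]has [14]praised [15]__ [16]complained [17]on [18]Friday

9

The marked gap is inside the relative clause, the direct object of "praised".
Its filler is the head noun "lawyer" (via "who"), at word 9.
(The other dependency links word 1 to a gap after word 5.)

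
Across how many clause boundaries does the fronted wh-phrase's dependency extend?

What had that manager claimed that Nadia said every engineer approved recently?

"what" is extracted from the object of "approved".
Boundaries crossed, outermost first: [that], [Ø] — 2 in total.

2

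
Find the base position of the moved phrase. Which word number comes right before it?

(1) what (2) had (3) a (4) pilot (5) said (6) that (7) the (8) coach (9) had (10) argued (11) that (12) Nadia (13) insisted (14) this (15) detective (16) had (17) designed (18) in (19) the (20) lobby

The displaced element is "what" (word 1).
It is linked across 3 clause boundaries (that → that → Ø).
It functions as the direct object of "designed", so the gap sits immediately after word 17 ("designed").
Base order: A pilot had said that the coach had argued that Nadia insisted this detective had designed what in the lobby.

17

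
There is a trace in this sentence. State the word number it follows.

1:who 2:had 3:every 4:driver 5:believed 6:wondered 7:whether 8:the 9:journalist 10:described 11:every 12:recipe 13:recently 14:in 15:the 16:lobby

5

The displaced element is "who" (word 1).
It is linked across 1 clause boundary (Ø).
It functions as the subject of "wondered", so the gap sits immediately after word 5 ("believed").
Base order: Every driver had believed that who wondered whether the journalist described every recipe recently in the lobby.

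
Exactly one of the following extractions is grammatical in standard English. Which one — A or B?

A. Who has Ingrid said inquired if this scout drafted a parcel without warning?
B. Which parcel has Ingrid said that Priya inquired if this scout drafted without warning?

A

In B, the wh-phrase is extracted from inside a wh-island (introduced by "if"), which blocks movement.
In A, the extraction path crosses only that-complement boundaries, which are transparent.
So A is grammatical.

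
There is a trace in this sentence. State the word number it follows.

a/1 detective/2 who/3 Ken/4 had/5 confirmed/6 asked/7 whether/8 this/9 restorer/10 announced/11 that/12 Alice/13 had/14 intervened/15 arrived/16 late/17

6

The displaced element is "a detective" (word 2).
It is linked across 1 clause boundary (Ø).
It functions as the subject of "asked", so the gap sits immediately after word 6 ("confirmed").
Base order: Ken had confirmed that a detective asked whether this restorer announced that Alice had intervened.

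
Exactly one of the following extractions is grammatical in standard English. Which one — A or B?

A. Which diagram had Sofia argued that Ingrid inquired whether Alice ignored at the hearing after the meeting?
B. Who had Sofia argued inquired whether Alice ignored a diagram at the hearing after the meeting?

In A, the wh-phrase is extracted from inside a wh-island (introduced by "whether"), which blocks movement.
In B, the extraction path crosses only that-complement boundaries, which are transparent.
So B is grammatical.

B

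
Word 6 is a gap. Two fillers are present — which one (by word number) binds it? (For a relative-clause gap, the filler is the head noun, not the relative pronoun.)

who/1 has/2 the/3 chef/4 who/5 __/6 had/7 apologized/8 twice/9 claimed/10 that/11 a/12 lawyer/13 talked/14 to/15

4

The marked gap is inside the relative clause, the subject of "apologized".
Its filler is the head noun "chef" (via "who"), at word 4.
(The other dependency links word 1 to a gap after word 15.)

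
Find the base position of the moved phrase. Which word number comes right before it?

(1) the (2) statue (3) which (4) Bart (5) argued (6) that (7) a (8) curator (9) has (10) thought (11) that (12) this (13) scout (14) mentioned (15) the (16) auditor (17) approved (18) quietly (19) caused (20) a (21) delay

17

The displaced element is "the statue" (word 2).
It is linked across 3 clause boundaries (that → that → Ø).
It functions as the direct object of "approved", so the gap sits immediately after word 17 ("approved").
Base order: Bart argued that a curator has thought that this scout mentioned the auditor approved the statue quietly.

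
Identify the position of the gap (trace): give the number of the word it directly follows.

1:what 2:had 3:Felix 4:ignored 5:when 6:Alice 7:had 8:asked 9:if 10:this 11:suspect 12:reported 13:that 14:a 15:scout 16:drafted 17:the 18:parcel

The displaced element is "what" (word 1).
It functions as the direct object of "ignored", so the gap sits immediately after word 4 ("ignored").
Base order: Felix had ignored what when Alice had asked if this suspect reported that a scout drafted the parcel.

4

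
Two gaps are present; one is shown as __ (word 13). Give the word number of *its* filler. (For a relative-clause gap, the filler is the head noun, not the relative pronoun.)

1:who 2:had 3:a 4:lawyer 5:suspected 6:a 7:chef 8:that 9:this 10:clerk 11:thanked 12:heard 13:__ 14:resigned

1

The marked gap is the subject of "resigned".
Its filler is the fronted wh-phrase "who", at word 1.
(The other dependency links word 7 to a gap after word 11.)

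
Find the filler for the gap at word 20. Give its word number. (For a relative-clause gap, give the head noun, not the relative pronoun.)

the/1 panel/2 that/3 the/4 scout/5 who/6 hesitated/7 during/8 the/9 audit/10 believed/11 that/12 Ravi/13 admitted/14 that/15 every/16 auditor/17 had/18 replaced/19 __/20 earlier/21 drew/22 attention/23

The gap at 20 is the object of "replaced", inside a relative clause.
The relative pronoun is "that" (word 3); it is bound by the head noun immediately before it.
Its filler is the head noun "panel", at word 2.

2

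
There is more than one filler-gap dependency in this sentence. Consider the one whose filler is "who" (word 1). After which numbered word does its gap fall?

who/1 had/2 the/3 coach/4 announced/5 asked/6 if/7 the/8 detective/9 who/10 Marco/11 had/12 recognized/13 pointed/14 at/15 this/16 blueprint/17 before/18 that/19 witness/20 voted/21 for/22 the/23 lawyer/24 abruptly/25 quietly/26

The displaced element is "who" (word 1).
It is linked across 1 clause boundary (Ø).
It functions as the subject of "asked", so the gap sits immediately after word 5 ("announced").
Base order: The coach had announced who asked if the detective who Marco had recognized pointed at this blueprint before that witness voted for the lawyer abruptly quietly.

5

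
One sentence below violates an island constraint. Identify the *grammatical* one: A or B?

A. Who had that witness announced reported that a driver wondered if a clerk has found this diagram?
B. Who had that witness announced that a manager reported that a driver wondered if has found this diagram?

In B, the wh-phrase is extracted from inside a wh-island (introduced by "if"), which blocks movement.
In A, the extraction path crosses only that-complement boundaries, which are transparent.
So A is grammatical.

A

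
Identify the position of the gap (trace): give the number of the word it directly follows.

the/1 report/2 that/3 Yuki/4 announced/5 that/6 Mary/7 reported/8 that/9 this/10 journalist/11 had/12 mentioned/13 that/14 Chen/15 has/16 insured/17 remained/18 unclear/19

The displaced element is "the report" (word 2).
It is linked across 3 clause boundaries (that → that → that).
It functions as the direct object of "insured", so the gap sits immediately after word 17 ("insured").
Base order: Yuki announced that Mary reported that this journalist had mentioned that Chen has insured the report.

17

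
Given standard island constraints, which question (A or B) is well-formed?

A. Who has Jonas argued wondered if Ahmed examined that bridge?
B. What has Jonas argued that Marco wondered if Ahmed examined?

In B, the wh-phrase is extracted from inside a wh-island (introduced by "if"), which blocks movement.
In A, the extraction path crosses only that-complement boundaries, which are transparent.
So A is grammatical.

A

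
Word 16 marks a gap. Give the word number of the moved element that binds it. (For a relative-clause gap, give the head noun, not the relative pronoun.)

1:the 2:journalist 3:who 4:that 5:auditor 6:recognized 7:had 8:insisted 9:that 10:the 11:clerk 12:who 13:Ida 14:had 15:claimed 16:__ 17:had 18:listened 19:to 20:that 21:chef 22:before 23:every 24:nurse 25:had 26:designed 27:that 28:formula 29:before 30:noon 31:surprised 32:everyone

The gap at 16 is the subject of "listened", inside a relative clause.
The relative pronoun is "who" (word 12); it is bound by the head noun immediately before it.
Its filler is the head noun "clerk", at word 11.

11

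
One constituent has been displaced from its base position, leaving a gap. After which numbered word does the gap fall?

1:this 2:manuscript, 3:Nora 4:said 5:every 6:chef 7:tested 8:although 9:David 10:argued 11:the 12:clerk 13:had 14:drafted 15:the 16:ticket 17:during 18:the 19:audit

The displaced element is "this manuscript" (word 2).
It is linked across 1 clause boundary (Ø).
It functions as the direct object of "tested", so the gap sits immediately after word 7 ("tested").
Base order: Nora said every chef tested this manuscript although David argued the clerk had drafted the ticket during the audit.

7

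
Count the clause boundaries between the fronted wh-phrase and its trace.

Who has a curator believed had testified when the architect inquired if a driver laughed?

1

"who" is extracted from the subject of "testified".
Boundaries crossed, outermost first: [Ø] — 1 in total.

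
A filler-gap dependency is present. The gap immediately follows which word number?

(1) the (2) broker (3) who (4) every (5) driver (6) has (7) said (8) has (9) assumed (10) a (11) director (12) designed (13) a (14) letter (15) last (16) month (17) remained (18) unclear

7

The displaced element is "the broker" (word 2).
It is linked across 1 clause boundary (Ø).
It functions as the subject of "assumed", so the gap sits immediately after word 7 ("said").
Base order: Every driver has said the broker has assumed a director designed a letter last month.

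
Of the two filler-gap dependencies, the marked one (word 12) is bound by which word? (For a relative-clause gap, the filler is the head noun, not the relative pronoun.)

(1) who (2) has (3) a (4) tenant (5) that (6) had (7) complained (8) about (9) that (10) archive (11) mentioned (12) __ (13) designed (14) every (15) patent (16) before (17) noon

1

The marked gap is the subject of "designed".
Its filler is the fronted wh-phrase "who", at word 1.
(The other dependency links word 4 to a gap after word 5.)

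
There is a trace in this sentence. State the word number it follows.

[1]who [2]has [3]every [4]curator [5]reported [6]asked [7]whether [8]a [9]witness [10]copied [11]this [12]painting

5

The displaced element is "who" (word 1).
It is linked across 1 clause boundary (Ø).
It functions as the subject of "asked", so the gap sits immediately after word 5 ("reported").
Base order: Every curator has reported that who asked whether a witness copied this painting.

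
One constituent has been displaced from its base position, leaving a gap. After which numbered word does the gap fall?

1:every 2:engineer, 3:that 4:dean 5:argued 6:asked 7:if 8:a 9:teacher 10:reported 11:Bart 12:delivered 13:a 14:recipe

5

The displaced element is "every engineer" (word 2).
It is linked across 1 clause boundary (Ø).
It functions as the subject of "asked", so the gap sits immediately after word 5 ("argued").
Base order: That dean argued every engineer asked if a teacher reported Bart delivered a recipe.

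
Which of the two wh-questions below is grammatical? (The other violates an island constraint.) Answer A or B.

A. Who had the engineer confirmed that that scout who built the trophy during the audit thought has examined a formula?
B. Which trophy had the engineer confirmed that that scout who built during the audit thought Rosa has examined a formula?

A

In B, the wh-phrase is extracted from inside a complex-NP island (relative clause) (introduced by "who"), which blocks movement.
In A, the extraction path crosses only that-complement boundaries, which are transparent.
So A is grammatical.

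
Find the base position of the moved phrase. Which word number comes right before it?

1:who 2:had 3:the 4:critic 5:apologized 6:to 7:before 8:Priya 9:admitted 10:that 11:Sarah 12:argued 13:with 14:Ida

The displaced element is "who" (word 1).
It functions as the object of the preposition "to" of "apologized", so the gap sits immediately after word 6 ("to").
Base order: The critic had apologized to who before Priya admitted that Sarah argued with Ida.

6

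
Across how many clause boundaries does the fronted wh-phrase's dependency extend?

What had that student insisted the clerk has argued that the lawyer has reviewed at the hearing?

"what" is extracted from the object of "reviewed".
Boundaries crossed, outermost first: [Ø], [that] — 2 in total.

2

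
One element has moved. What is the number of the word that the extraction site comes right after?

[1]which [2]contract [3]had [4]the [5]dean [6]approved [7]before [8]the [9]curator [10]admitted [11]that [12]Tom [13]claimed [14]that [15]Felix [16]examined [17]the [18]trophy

6

The displaced element is "which contract" (word 2).
It functions as the direct object of "approved", so the gap sits immediately after word 6 ("approved").
Base order: The dean had approved which contract before the curator admitted that Tom claimed that Felix examined the trophy.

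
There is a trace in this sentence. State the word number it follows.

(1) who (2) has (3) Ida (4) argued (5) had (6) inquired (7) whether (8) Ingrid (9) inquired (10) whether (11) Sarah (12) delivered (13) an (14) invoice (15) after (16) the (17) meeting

The displaced element is "who" (word 1).
It is linked across 1 clause boundary (Ø).
It functions as the subject of "inquired", so the gap sits immediately after word 4 ("argued").
Base order: Ida has argued who had inquired whether Ingrid inquired whether Sarah delivered an invoice after the meeting.

4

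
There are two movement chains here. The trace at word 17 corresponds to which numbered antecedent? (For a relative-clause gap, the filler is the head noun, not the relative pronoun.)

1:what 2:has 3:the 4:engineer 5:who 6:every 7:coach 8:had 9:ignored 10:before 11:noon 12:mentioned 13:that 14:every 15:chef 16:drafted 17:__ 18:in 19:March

1

The marked gap is the direct object of "drafted".
Its filler is the fronted wh-phrase "what", at word 1.
(The other dependency links word 4 to a gap after word 9.)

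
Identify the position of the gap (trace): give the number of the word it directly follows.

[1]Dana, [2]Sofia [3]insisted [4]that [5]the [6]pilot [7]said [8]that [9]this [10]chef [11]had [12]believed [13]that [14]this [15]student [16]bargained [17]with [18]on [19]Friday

17

The displaced element is "Dana" (word 1).
It is linked across 3 clause boundaries (that → that → that).
It functions as the object of the preposition "with" of "bargained", so the gap sits immediately after word 17 ("with").
Base order: Sofia insisted that the pilot said that this chef had believed that this student bargained with Dana on Friday.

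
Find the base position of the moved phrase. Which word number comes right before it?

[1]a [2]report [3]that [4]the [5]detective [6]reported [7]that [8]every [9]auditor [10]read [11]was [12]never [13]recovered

The displaced element is "a report" (word 2).
It is linked across 1 clause boundary (that).
It functions as the direct object of "read", so the gap sits immediately after word 10 ("read").
Base order: The detective reported that every auditor read a report.

10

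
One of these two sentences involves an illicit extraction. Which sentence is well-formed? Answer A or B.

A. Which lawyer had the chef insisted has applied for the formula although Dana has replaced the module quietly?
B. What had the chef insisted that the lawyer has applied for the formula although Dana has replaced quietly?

In B, the wh-phrase is extracted from inside an adjunct island (introduced by "although"), which blocks movement.
In A, the extraction path crosses only that-complement boundaries, which are transparent.
So A is grammatical.

A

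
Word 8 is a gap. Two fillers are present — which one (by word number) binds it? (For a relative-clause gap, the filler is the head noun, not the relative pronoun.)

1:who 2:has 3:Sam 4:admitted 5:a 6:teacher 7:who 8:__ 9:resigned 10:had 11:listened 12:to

The marked gap is inside the relative clause, the subject of "resigned".
Its filler is the head noun "teacher" (via "who"), at word 6.
(The other dependency links word 1 to a gap after word 12.)

6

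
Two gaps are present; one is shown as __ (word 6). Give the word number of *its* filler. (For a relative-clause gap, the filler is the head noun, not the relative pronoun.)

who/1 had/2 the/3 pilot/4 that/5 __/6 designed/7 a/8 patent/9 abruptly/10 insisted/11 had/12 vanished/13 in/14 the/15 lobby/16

The marked gap is inside the relative clause, the subject of "designed".
Its filler is the head noun "pilot" (via "that"), at word 4.
(The other dependency links word 1 to a gap after word 11.)

4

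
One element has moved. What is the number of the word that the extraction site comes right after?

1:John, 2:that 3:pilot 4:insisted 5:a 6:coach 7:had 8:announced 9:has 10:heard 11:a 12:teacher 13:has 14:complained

The displaced element is "John" (word 1).
It is linked across 2 clause boundaries (Ø → Ø).
It functions as the subject of "heard", so the gap sits immediately after word 8 ("announced").
Base order: That pilot insisted a coach had announced that John has heard a teacher has complained.

8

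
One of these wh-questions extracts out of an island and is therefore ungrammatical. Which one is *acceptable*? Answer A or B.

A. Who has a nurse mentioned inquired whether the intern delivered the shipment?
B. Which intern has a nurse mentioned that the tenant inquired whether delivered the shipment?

A

In B, the wh-phrase is extracted from inside a wh-island (introduced by "whether"), which blocks movement.
In A, the extraction path crosses only that-complement boundaries, which are transparent.
So A is grammatical.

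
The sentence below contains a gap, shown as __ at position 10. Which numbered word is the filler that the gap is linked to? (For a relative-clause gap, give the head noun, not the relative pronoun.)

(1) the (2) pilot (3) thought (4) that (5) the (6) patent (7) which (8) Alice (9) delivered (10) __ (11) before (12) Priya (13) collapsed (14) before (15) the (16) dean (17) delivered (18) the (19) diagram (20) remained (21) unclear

The gap at 10 is the object of "delivered", inside a relative clause.
The relative pronoun is "which" (word 7); it is bound by the head noun immediately before it.
Its filler is the head noun "patent", at word 6.

6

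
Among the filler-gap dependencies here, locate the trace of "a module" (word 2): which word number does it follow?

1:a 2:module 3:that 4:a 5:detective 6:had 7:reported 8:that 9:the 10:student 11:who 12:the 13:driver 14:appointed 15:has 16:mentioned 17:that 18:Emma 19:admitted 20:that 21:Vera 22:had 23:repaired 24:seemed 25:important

23

The displaced element is "a module" (word 2).
It is linked across 3 clause boundaries (that → that → that).
It functions as the direct object of "repaired", so the gap sits immediately after word 23 ("repaired").
Base order: A detective had reported that the student who the driver appointed has mentioned that Emma admitted that Vera had repaired a module.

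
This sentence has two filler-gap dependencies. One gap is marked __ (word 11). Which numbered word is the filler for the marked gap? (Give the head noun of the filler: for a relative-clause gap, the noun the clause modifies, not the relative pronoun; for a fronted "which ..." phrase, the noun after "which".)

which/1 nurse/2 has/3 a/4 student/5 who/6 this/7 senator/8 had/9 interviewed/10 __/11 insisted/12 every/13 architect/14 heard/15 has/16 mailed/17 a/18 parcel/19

5

The marked gap is inside the relative clause, the direct object of "interviewed".
Its filler is the head noun "student" (via "who"), at word 5.
(The other dependency links word 2 to a gap after word 15.)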